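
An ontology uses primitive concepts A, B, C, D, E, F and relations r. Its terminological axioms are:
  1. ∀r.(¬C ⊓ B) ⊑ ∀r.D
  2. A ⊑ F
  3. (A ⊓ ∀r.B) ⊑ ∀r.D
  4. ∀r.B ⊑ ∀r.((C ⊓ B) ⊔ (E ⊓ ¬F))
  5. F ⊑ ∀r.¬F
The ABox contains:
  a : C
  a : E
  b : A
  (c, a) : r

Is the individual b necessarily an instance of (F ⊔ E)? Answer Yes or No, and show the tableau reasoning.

1. b : (F ⊔ E)?  L(b) = {A} ∪ {(¬F ⊓ ¬E)}
   clash {F, ¬F} at b — b ∈ (F ⊔ E)
2. Hence b : (F ⊔ E): entailed.

Yes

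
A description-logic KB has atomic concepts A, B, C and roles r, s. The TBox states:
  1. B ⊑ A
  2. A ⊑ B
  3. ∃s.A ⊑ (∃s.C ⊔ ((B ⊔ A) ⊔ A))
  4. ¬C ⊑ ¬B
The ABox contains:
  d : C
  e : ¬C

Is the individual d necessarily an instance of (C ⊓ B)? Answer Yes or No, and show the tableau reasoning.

No

1. d : (C ⊓ B)?  L(d) = {C} ∪ {(¬C ⊔ ¬B)}
   open: L(d) ⊇ {C, ¬A, ¬B, ∀s.¬A} — d ∉ (C ⊓ B) possible
2. Hence d : (C ⊓ B): not entailed.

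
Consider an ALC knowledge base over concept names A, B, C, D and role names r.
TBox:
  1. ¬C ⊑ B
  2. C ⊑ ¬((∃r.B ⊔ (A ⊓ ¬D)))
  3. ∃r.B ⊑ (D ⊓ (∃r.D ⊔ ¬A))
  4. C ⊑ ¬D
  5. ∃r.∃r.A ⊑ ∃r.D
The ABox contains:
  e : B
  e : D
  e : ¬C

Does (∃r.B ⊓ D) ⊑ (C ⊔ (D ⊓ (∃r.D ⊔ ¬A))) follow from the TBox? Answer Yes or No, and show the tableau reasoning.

1. (∃r.B ⊓ D) ⊑ (C ⊔ (D ⊓ (∃r.D ⊔ ¬A)))  ⇔  ((∃r.B ⊓ D) ⊓ (¬C ⊓ (¬D ⊔ (∀r.¬D ⊓ A)))) unsat w.r.t. T
   all branches close; clash {A, ¬A} at x₀
2. Hence (∃r.B ⊓ D) ⊑ (C ⊔ (D ⊓ (∃r.D ⊔ ¬A))): entailed.

Yes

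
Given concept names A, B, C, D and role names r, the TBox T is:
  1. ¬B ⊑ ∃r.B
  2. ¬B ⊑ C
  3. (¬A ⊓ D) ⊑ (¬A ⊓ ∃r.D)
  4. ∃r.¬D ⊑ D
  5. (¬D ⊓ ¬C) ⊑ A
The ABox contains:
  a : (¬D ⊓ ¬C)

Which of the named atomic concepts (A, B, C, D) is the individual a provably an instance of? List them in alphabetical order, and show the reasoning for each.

{A, B}

1. a : A?  L(a) = {(¬D ⊓ ¬C)} ∪ {¬A}
   clash {C, ¬C} at a — a ∈ A
2. a : B?  L(a) = {(¬D ⊓ ¬C)} ∪ {¬B}
   clash {C, ¬C} at a — a ∈ B
3. a : C?  L(a) = {(¬D ⊓ ¬C)} ∪ {¬C}
   apply at a: (¬D ⊓ ¬C)⊑A
   open: L(a) ⊇ {A, B, ¬C, ¬D, ∀r.D} — a ∉ C possible
4. a : D?  L(a) = {(¬D ⊓ ¬C)} ∪ {¬D}
   apply at a: (¬D ⊓ ¬C)⊑A
   open: L(a) ⊇ {A, B, ¬C, ¬D, ∀r.D} — a ∉ D possible
5. Entailed for a: {A, B}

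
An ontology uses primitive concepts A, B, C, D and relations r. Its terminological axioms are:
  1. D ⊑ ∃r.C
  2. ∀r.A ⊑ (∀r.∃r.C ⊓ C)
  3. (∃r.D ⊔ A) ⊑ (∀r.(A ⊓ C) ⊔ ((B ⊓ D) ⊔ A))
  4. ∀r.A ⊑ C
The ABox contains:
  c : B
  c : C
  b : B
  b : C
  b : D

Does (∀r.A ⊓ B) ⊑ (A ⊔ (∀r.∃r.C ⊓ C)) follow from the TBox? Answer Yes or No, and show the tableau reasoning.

Yes

1. (∀r.A ⊓ B) ⊑ (A ⊔ (∀r.∃r.C ⊓ C))  ⇔  ((∀r.A ⊓ B) ⊓ (¬A ⊓ (∃r.∀r.¬C ⊔ ¬C))) unsat w.r.t. T
   all branches close; clash {A, ¬A} at x₀
2. Hence (∀r.A ⊓ B) ⊑ (A ⊔ (∀r.∃r.C ⊓ C)): entailed.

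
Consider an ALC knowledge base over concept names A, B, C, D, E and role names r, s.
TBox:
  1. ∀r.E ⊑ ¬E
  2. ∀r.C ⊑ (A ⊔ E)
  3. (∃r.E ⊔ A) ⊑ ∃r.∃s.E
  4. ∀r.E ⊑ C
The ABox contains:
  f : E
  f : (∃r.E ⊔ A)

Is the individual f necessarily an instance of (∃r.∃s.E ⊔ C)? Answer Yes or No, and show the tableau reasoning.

1. f : (∃r.∃s.E ⊔ C)?  L(f) = {E, (∃r.E ⊔ A)} ∪ {(∀r.∀s.¬E ⊓ ¬C)}
   clash {C, ¬C} at f — f ∈ (∃r.∃s.E ⊔ C)
2. Hence f : (∃r.∃s.E ⊔ C): entailed.

Yes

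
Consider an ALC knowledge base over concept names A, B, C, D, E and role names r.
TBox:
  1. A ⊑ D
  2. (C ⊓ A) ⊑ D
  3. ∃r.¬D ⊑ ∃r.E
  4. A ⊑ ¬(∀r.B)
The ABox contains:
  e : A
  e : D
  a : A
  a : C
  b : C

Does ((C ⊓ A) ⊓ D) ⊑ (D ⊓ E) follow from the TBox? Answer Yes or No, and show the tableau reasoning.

No

1. ((C ⊓ A) ⊓ D) ⊑ (D ⊓ E)  ⇔  (((C ⊓ A) ⊓ D) ⊓ (¬D ⊔ ¬E)) unsat w.r.t. T
   apply at x₀: A⊑¬(∀r.B)
   open: L(x₀) ⊇ {A, C, D, ¬E, ∀r.D, …} (+ ∃-successors)
2. Hence ((C ⊓ A) ⊓ D) ⊑ (D ⊓ E): not entailed.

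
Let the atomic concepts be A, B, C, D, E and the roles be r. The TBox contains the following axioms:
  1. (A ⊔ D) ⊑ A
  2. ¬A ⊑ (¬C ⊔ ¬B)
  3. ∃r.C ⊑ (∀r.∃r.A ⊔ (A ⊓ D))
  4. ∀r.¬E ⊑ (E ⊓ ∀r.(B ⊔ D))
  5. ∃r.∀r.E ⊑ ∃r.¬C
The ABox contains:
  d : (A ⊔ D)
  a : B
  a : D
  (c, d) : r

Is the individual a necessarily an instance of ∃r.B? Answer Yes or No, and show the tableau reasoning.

No

1. a : ∃r.B?  L(a) = {B, D} ∪ {∀r.¬B}
   open: L(a) ⊇ {A, B, D, ∀r.¬B, ∀r.¬C, …} (+ ∃-successors) — a ∉ ∃r.B possible
2. Hence a : ∃r.B: not entailed.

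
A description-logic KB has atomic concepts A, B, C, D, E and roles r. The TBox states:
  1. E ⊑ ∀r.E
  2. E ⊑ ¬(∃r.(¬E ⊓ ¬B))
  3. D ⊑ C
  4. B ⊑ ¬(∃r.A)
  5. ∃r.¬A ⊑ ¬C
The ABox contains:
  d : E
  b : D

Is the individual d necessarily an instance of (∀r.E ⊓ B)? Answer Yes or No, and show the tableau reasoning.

1. d : (∀r.E ⊓ B)?  L(d) = {E} ∪ {(∃r.¬E ⊔ ¬B)}
   apply at d: E⊑∀r.E; E⊑¬(∃r.(¬E ⊓ ¬B))
   open: L(d) ⊇ {E, ¬B, ¬D, ∀r.(E ⊔ B), ∀r.A, …} — d ∉ (∀r.E ⊓ B) possible
2. Hence d : (∀r.E ⊓ B): not entailed.

No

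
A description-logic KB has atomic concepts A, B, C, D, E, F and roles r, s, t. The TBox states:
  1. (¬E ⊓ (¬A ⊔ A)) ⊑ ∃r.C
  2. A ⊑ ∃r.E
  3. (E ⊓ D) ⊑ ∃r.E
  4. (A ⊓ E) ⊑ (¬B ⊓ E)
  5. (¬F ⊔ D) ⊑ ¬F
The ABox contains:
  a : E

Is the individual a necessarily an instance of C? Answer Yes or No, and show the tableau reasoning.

No

1. a : C?  L(a) = {E} ∪ {¬C}
   open: L(a) ⊇ {E, F, ¬A, ¬C, ¬D} — a ∉ C possible
2. Hence a : C: not entailed.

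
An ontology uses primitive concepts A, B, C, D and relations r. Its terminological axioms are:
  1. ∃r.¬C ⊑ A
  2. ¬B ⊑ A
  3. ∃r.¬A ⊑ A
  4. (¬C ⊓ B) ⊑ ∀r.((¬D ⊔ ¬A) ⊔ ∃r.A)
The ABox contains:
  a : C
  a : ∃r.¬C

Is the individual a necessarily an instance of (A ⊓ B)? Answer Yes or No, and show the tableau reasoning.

1. a : (A ⊓ B)?  L(a) = {C, ∃r.¬C} ∪ {(¬A ⊔ ¬B)}
   apply at a: ∃r.¬C⊑A
   open: L(a) ⊇ {A, C, ¬B, ∃r.¬C} (+ ∃-successors) — a ∉ (A ⊓ B) possible
2. Hence a : (A ⊓ B): not entailed.

No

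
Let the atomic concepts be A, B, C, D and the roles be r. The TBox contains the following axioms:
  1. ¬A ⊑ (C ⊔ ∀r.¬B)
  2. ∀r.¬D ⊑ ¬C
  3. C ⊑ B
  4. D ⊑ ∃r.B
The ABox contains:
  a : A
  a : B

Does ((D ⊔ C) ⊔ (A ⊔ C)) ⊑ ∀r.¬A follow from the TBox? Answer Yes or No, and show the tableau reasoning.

1. ((D ⊔ C) ⊔ (A ⊔ C)) ⊑ ∀r.¬A  ⇔  (((D ⊔ C) ⊔ (A ⊔ C)) ⊓ ∃r.A) unsat w.r.t. T
   open: L(x₀) ⊇ {A, D, ¬C, ∃r.A, ∃r.B} (+ ∃-successors)
2. Hence ((D ⊔ C) ⊔ (A ⊔ C)) ⊑ ∀r.¬A: not entailed.

No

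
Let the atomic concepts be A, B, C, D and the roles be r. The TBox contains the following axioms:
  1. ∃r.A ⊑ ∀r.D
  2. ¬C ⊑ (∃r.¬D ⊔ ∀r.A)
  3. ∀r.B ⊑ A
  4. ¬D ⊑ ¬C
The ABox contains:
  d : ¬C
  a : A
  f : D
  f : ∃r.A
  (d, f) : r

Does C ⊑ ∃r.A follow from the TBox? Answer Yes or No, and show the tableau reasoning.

1. C ⊑ ∃r.A  ⇔  (C ⊓ ∀r.¬A) unsat w.r.t. T
   open: L(x₀) ⊇ {C, D, ∀r.¬A, ∃r.¬B} (+ ∃-successors)
2. Hence C ⊑ ∃r.A: not entailed.

No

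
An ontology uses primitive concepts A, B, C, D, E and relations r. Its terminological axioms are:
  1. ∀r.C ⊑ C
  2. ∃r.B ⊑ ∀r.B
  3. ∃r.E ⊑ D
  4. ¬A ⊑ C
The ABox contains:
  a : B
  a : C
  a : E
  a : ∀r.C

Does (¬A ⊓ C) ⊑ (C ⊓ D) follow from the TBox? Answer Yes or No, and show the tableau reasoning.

No

1. (¬A ⊓ C) ⊑ (C ⊓ D)  ⇔  ((¬A ⊓ C) ⊓ (¬C ⊔ ¬D)) unsat w.r.t. T
   open: L(x₀) ⊇ {C, ¬A, ¬D, ∀r.¬B, ∀r.¬E}
2. Hence (¬A ⊓ C) ⊑ (C ⊓ D): not entailed.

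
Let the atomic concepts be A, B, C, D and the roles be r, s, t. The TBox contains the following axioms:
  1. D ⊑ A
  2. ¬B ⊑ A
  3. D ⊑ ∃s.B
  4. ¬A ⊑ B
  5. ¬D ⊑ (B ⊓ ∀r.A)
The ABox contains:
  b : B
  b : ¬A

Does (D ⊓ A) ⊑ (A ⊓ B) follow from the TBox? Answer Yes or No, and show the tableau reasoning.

1. (D ⊓ A) ⊑ (A ⊓ B)  ⇔  ((D ⊓ A) ⊓ (¬A ⊔ ¬B)) unsat w.r.t. T
   apply at x₀: D⊑∃s.B
   open: L(x₀) ⊇ {A, D, ¬B, ∃s.B} (+ ∃-successors)
2. Hence (D ⊓ A) ⊑ (A ⊓ B): not entailed.

No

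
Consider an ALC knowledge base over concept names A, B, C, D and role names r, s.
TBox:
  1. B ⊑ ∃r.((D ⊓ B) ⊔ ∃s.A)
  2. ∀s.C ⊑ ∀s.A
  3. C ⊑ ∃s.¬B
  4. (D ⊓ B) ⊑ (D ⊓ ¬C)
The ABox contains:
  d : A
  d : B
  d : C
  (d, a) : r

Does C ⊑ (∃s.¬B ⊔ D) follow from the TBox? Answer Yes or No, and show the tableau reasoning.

1. C ⊑ (∃s.¬B ⊔ D)  ⇔  (C ⊓ (∀s.B ⊓ ¬D)) unsat w.r.t. T
   all branches close; clash {C, ¬C} at x₀
2. Hence C ⊑ (∃s.¬B ⊔ D): entailed.

Yes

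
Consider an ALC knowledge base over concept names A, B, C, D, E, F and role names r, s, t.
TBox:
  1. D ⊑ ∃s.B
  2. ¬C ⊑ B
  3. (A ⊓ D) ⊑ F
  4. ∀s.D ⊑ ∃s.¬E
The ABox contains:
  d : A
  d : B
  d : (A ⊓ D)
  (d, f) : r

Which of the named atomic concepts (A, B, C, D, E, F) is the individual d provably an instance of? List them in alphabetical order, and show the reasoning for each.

{A, B, D, F}

1. d : A?  L(d) = {A, B, (A ⊓ D)} ∪ {¬A}
   clash {A, ¬A} at d — d ∈ A
2. d : B?  L(d) = {A, B, (A ⊓ D)} ∪ {¬B}
   clash {B, ¬B} at d — d ∈ B
3. d : C?  L(d) = {A, B, (A ⊓ D)} ∪ {¬C}
   apply at d: D⊑∃s.B; (A ⊓ D)⊑F
   open: L(d) ⊇ {A, B, D, F, ¬C, …} (+ ∃-successors) — d ∉ C possible
4. d : D?  L(d) = {A, B, (A ⊓ D)} ∪ {¬D}
   clash {D, ¬D} at d — d ∈ D
5. d : E?  L(d) = {A, B, (A ⊓ D)} ∪ {¬E}
   apply at d: D⊑∃s.B; (A ⊓ D)⊑F
   open: L(d) ⊇ {A, B, D, F, ¬E, …} (+ ∃-successors) — d ∉ E possible
6. d : F?  L(d) = {A, B, (A ⊓ D)} ∪ {¬F}
   clash {F, ¬F} at d — d ∈ F
7. Entailed for d: {A, B, D, F}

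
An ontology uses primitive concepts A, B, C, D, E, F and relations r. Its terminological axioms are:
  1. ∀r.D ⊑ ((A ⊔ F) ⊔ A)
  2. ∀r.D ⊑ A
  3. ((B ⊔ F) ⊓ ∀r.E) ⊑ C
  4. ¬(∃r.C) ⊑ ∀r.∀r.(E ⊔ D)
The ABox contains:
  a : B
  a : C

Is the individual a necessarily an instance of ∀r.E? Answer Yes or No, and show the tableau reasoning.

1. a : ∀r.E?  L(a) = {B, C} ∪ {∃r.¬E}
   open: L(a) ⊇ {B, C, ∃r.C, ∃r.¬D, ∃r.¬E} (+ ∃-successors) — a ∉ ∀r.E possible
2. Hence a : ∀r.E: not entailed.

No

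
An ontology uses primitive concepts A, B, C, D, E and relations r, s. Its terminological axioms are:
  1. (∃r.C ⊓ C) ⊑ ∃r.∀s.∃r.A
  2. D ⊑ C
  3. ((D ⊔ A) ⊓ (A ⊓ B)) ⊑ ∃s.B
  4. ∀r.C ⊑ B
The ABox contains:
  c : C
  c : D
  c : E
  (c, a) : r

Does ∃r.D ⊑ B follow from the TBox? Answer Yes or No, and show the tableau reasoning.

No

1. ∃r.D ⊑ B  ⇔  (∃r.D ⊓ ¬B) unsat w.r.t. T
   open: L(x₀) ⊇ {¬A, ¬B, ¬C, ¬D, ∃r.D, …} (+ ∃-successors)
2. Hence ∃r.D ⊑ B: not entailed.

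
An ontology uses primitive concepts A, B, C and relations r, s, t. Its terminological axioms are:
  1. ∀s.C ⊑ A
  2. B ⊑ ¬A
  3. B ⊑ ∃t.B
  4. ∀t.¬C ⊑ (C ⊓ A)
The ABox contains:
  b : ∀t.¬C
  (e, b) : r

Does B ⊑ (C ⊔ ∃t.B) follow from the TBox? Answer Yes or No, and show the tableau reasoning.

Yes

1. B ⊑ (C ⊔ ∃t.B)  ⇔  (B ⊓ (¬C ⊓ ∀t.¬B)) unsat w.r.t. T
   all branches close; clash {A, ¬A} at x₀
2. Hence B ⊑ (C ⊔ ∃t.B): entailed.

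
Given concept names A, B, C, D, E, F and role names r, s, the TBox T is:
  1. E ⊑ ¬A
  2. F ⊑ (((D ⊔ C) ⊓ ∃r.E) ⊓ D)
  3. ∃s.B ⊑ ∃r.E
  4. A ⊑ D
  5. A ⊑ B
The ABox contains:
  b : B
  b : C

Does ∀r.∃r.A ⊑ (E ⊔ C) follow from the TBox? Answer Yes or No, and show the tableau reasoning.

1. ∀r.∃r.A ⊑ (E ⊔ C)  ⇔  (∀r.∃r.A ⊓ (¬E ⊓ ¬C)) unsat w.r.t. T
   open: L(x₀) ⊇ {¬A, ¬C, ¬E, ¬F, ∀r.∃r.A, …}
2. Hence ∀r.∃r.A ⊑ (E ⊔ C): not entailed.

No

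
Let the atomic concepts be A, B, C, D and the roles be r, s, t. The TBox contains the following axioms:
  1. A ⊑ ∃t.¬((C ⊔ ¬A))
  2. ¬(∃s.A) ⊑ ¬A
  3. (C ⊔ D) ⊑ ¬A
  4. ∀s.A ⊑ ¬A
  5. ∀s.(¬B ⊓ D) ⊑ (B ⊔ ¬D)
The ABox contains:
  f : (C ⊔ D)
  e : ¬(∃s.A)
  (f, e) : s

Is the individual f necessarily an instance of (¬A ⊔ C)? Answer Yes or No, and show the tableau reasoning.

1. f : (¬A ⊔ C)?  L(f) = {(C ⊔ D)} ∪ {(A ⊓ ¬C)}
   clash {A, ¬A} at f — f ∈ (¬A ⊔ C)
2. Hence f : (¬A ⊔ C): entailed.

Yes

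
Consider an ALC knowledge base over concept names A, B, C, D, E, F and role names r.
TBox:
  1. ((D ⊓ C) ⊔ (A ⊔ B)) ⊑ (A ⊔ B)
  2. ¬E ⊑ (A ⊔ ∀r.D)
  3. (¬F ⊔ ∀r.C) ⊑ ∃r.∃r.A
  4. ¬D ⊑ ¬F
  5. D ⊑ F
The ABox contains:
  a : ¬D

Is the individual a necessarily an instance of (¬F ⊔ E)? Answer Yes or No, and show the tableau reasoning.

Yes

1. a : (¬F ⊔ E)?  L(a) = {¬D} ∪ {(F ⊓ ¬E)}
   clash {F, ¬F} at a — a ∈ (¬F ⊔ E)
2. Hence a : (¬F ⊔ E): entailed.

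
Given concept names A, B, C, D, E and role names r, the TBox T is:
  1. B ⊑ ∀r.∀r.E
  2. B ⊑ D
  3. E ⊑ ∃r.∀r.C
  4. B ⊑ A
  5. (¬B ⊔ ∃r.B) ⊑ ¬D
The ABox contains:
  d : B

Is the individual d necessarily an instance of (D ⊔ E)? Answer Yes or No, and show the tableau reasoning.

Yes

1. d : (D ⊔ E)?  L(d) = {B} ∪ {(¬D ⊓ ¬E)}
   clash {D, ¬D} at d — d ∈ (D ⊔ E)
2. Hence d : (D ⊔ E): entailed.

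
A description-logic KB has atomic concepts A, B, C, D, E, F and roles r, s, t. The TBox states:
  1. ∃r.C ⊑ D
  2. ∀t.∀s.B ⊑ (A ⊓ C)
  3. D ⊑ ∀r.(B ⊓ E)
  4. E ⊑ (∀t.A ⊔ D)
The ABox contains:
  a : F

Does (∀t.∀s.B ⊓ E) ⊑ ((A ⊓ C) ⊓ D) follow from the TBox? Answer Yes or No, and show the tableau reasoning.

1. (∀t.∀s.B ⊓ E) ⊑ ((A ⊓ C) ⊓ D)  ⇔  ((∀t.∀s.B ⊓ E) ⊓ ((¬A ⊔ ¬C) ⊔ ¬D)) unsat w.r.t. T
   apply at x₀: ∀t.∀s.B⊑(A ⊓ C); E⊑(∀t.A ⊔ D)
   open: L(x₀) ⊇ {A, C, E, ¬D, ∀r.¬C, …}
2. Hence (∀t.∀s.B ⊓ E) ⊑ ((A ⊓ C) ⊓ D): not entailed.

No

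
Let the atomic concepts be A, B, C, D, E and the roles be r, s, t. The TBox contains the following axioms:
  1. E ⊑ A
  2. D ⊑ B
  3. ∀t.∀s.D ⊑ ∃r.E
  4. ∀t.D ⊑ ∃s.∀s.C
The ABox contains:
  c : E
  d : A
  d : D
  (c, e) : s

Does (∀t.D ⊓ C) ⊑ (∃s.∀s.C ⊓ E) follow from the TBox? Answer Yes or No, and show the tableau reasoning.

1. (∀t.D ⊓ C) ⊑ (∃s.∀s.C ⊓ E)  ⇔  ((∀t.D ⊓ C) ⊓ (∀s.∃s.¬C ⊔ ¬E)) unsat w.r.t. T
   apply at x₀: ∀t.D⊑∃s.∀s.C
   open: L(x₀) ⊇ {C, ¬D, ¬E, ∀t.D, ∃s.∀s.C, …} (+ ∃-successors)
2. Hence (∀t.D ⊓ C) ⊑ (∃s.∀s.C ⊓ E): not entailed.

No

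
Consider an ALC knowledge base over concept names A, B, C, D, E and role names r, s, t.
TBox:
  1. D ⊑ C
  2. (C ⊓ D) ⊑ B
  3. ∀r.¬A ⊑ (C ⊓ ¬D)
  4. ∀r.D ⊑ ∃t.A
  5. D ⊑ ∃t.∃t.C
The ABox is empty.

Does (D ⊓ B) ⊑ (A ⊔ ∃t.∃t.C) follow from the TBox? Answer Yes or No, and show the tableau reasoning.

1. (D ⊓ B) ⊑ (A ⊔ ∃t.∃t.C)  ⇔  ((D ⊓ B) ⊓ (¬A ⊓ ∀t.∀t.¬C)) unsat w.r.t. T
   all branches close; clash {D, ¬D} at x₀
2. Hence (D ⊓ B) ⊑ (A ⊔ ∃t.∃t.C): entailed.

Yes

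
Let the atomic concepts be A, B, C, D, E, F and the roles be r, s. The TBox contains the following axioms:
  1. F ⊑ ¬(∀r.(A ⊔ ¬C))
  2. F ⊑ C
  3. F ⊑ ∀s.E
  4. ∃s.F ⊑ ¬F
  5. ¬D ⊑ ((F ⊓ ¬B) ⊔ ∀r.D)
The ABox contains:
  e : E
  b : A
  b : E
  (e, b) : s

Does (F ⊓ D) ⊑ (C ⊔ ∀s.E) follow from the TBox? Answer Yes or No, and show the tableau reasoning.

Yes

1. (F ⊓ D) ⊑ (C ⊔ ∀s.E)  ⇔  ((F ⊓ D) ⊓ (¬C ⊓ ∃s.¬E)) unsat w.r.t. T
   all branches close; clash {C, ¬C} at x₀
2. Hence (F ⊓ D) ⊑ (C ⊔ ∀s.E): entailed.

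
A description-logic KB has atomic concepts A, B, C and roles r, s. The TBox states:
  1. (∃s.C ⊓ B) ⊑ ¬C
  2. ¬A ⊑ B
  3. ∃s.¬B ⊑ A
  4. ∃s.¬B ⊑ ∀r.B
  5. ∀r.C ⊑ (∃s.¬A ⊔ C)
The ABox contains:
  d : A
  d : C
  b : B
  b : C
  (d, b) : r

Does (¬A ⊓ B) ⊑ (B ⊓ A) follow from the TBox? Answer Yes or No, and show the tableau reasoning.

1. (¬A ⊓ B) ⊑ (B ⊓ A)  ⇔  ((¬A ⊓ B) ⊓ (¬B ⊔ ¬A)) unsat w.r.t. T
   open: L(x₀) ⊇ {B, ¬A, ∀s.B, ∀s.¬C, ∃r.¬C} (+ ∃-successors)
2. Hence (¬A ⊓ B) ⊑ (B ⊓ A): not entailed.

No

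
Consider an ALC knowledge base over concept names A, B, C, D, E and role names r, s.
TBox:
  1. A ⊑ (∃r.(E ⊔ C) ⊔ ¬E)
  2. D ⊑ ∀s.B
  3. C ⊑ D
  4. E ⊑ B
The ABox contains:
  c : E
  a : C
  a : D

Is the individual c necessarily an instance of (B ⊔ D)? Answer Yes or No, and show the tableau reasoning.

Yes

1. c : (B ⊔ D)?  L(c) = {E} ∪ {(¬B ⊓ ¬D)}
   clash {D, ¬D} at c — c ∈ (B ⊔ D)
2. Hence c : (B ⊔ D): entailed.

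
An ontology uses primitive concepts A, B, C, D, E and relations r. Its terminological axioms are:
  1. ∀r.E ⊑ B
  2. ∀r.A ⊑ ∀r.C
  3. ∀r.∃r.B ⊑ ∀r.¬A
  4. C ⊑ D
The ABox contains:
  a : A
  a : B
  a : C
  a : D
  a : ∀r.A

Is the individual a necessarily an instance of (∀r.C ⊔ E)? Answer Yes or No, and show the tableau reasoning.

1. a : (∀r.C ⊔ E)?  L(a) = {A, B, C, D, ∀r.A} ∪ {(∃r.¬C ⊓ ¬E)}
   clash {A, ¬A} at an ∃-successor — a ∈ (∀r.C ⊔ E)
2. Hence a : (∀r.C ⊔ E): entailed.

Yes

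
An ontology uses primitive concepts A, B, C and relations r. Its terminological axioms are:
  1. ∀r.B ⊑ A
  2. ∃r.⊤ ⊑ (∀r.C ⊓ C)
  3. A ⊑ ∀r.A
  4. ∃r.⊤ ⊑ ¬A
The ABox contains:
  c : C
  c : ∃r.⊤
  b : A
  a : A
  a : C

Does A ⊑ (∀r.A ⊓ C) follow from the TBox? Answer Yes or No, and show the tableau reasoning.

No

1. A ⊑ (∀r.A ⊓ C)  ⇔  (A ⊓ (∃r.¬A ⊔ ¬C)) unsat w.r.t. T
   apply at x₀: A⊑∀r.A
   open: L(x₀) ⊇ {A, ¬C, ∀r.A, ∀r.⊥}
2. Hence A ⊑ (∀r.A ⊓ C): not entailed.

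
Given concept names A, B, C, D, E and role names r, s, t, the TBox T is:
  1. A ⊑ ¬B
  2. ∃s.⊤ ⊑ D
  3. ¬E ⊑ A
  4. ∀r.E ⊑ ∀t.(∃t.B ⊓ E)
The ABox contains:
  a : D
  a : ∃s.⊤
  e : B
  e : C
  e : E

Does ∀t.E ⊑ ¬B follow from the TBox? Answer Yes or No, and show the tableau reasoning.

1. ∀t.E ⊑ ¬B  ⇔  (∀t.E ⊓ B) unsat w.r.t. T
   open: L(x₀) ⊇ {B, E, ¬A, ∀s.⊥, ∀t.E, …} (+ ∃-successors)
2. Hence ∀t.E ⊑ ¬B: not entailed.

No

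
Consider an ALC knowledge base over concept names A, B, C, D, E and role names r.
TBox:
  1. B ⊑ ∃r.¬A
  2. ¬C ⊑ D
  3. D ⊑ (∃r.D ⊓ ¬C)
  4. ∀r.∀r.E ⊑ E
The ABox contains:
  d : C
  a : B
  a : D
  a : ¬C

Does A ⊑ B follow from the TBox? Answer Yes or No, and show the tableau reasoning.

No

1. A ⊑ B  ⇔  (A ⊓ ¬B) unsat w.r.t. T
   open: L(x₀) ⊇ {A, C, ¬B, ¬D, ∃r.∃r.¬E} (+ ∃-successors)
2. Hence A ⊑ B: not entailed.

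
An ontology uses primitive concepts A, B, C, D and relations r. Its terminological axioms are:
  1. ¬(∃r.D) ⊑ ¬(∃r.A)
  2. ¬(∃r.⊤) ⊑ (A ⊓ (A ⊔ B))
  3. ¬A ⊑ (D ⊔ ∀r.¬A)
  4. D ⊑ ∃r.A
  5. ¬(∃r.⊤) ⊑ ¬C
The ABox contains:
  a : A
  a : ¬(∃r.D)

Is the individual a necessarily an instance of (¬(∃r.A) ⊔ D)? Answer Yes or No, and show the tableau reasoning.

Yes

1. a : (¬(∃r.A) ⊔ D)?  L(a) = {A, ¬(∃r.D)} ∪ {(∃r.A ⊓ ¬D)}
   clash {A, ¬A} at an ∃-successor — a ∈ (¬(∃r.A) ⊔ D)
2. Hence a : (¬(∃r.A) ⊔ D): entailed.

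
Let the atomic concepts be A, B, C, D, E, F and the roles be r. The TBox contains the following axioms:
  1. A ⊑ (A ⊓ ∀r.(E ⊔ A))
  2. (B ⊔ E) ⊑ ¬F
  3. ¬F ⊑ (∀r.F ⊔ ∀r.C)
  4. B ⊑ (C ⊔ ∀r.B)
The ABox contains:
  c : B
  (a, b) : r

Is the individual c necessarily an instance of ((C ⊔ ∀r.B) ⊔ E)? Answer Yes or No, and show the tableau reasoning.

1. c : ((C ⊔ ∀r.B) ⊔ E)?  L(c) = {B} ∪ {((¬C ⊓ ∃r.¬B) ⊓ ¬E)}
   clash {B, ¬B} at an ∃-successor — c ∈ ((C ⊔ ∀r.B) ⊔ E)
2. Hence c : ((C ⊔ ∀r.B) ⊔ E): entailed.

Yes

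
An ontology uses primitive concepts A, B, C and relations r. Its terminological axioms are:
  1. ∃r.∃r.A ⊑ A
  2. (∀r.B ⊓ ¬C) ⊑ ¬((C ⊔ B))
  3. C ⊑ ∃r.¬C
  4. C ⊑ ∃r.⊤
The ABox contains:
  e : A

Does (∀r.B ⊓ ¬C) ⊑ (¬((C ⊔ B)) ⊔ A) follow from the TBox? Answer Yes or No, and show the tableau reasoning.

1. (∀r.B ⊓ ¬C) ⊑ (¬((C ⊔ B)) ⊔ A)  ⇔  ((∀r.B ⊓ ¬C) ⊓ ((C ⊔ B) ⊓ ¬A)) unsat w.r.t. T
   all branches close; clash {B, ¬B} at x₀
2. Hence (∀r.B ⊓ ¬C) ⊑ (¬((C ⊔ B)) ⊔ A): entailed.

Yes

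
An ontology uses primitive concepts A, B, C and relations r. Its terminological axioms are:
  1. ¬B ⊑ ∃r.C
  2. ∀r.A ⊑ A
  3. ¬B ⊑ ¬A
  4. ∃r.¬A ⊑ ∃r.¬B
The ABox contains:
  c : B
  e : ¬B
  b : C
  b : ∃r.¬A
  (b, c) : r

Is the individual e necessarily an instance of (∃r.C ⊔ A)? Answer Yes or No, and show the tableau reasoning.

1. e : (∃r.C ⊔ A)?  L(e) = {¬B} ∪ {(∀r.¬C ⊓ ¬A)}
   clash {A, ¬A} at e — e ∈ (∃r.C ⊔ A)
2. Hence e : (∃r.C ⊔ A): entailed.

Yes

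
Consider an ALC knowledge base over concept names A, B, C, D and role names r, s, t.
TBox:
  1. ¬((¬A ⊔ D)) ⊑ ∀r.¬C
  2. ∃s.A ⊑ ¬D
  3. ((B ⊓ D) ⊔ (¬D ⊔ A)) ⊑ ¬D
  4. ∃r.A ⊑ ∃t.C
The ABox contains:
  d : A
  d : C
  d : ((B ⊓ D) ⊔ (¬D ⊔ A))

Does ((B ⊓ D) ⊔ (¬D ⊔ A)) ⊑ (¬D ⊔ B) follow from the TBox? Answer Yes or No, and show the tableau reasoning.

1. ((B ⊓ D) ⊔ (¬D ⊔ A)) ⊑ (¬D ⊔ B)  ⇔  (((B ⊓ D) ⊔ (¬D ⊔ A)) ⊓ (D ⊓ ¬B)) unsat w.r.t. T
   all branches close; clash {D, ¬D} at x₀
2. Hence ((B ⊓ D) ⊔ (¬D ⊔ A)) ⊑ (¬D ⊔ B): entailed.

Yes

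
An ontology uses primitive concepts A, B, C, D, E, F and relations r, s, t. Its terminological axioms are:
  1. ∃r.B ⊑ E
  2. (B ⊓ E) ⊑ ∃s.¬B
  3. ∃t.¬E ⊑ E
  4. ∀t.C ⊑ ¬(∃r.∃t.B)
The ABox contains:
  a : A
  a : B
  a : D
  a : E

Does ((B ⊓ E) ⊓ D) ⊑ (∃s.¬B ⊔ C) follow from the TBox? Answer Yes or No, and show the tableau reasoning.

1. ((B ⊓ E) ⊓ D) ⊑ (∃s.¬B ⊔ C)  ⇔  (((B ⊓ E) ⊓ D) ⊓ (∀s.B ⊓ ¬C)) unsat w.r.t. T
   all branches close; clash {B, ¬B} at an ∃-successor
2. Hence ((B ⊓ E) ⊓ D) ⊑ (∃s.¬B ⊔ C): entailed.

Yes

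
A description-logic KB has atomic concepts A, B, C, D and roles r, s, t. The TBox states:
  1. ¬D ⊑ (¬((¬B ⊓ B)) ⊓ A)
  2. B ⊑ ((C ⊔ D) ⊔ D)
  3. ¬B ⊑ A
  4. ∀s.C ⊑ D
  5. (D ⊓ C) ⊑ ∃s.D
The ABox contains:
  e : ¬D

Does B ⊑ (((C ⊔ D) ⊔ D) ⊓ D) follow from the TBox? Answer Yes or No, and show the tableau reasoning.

No

1. B ⊑ (((C ⊔ D) ⊔ D) ⊓ D)  ⇔  (B ⊓ (((¬C ⊓ ¬D) ⊓ ¬D) ⊔ ¬D)) unsat w.r.t. T
   apply at x₀: B⊑((C ⊔ D) ⊔ D)
   open: L(x₀) ⊇ {A, B, C, ¬D, ∃s.¬C} (+ ∃-successors)
2. Hence B ⊑ (((C ⊔ D) ⊔ D) ⊓ D): not entailed.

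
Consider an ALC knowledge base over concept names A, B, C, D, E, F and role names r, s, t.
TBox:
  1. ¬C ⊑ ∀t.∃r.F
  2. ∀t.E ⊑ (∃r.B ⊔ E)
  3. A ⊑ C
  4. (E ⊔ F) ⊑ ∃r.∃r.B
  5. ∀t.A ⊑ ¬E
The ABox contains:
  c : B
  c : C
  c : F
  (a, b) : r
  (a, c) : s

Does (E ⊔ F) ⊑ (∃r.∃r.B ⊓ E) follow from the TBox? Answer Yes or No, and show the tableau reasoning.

1. (E ⊔ F) ⊑ (∃r.∃r.B ⊓ E)  ⇔  ((E ⊔ F) ⊓ (∀r.∀r.¬B ⊔ ¬E)) unsat w.r.t. T
   apply at x₀: (E ⊔ F)⊑∃r.∃r.B
   open: L(x₀) ⊇ {C, F, ¬A, ¬E, ∃r.∃r.B, …} (+ ∃-successors)
2. Hence (E ⊔ F) ⊑ (∃r.∃r.B ⊓ E): not entailed.

No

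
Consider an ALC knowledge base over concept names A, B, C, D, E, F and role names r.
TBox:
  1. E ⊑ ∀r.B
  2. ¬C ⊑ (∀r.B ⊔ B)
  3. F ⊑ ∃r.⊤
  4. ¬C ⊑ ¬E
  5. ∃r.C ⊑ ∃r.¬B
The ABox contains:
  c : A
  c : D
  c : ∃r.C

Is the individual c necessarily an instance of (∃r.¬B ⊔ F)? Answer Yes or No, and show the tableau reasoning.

1. c : (∃r.¬B ⊔ F)?  L(c) = {A, D, ∃r.C} ∪ {(∀r.B ⊓ ¬F)}
   clash {B, ¬B} at an ∃-successor — c ∈ (∃r.¬B ⊔ F)
2. Hence c : (∃r.¬B ⊔ F): entailed.

Yes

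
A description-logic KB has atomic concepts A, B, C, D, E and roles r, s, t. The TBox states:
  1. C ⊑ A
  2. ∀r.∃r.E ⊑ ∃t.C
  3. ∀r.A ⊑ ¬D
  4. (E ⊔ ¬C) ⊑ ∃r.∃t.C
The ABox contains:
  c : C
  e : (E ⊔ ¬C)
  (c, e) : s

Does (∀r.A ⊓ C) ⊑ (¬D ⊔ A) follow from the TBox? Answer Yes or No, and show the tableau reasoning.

Yes

1. (∀r.A ⊓ C) ⊑ (¬D ⊔ A)  ⇔  ((∀r.A ⊓ C) ⊓ (D ⊓ ¬A)) unsat w.r.t. T
   all branches close; clash {A, ¬A} at x₀
2. Hence (∀r.A ⊓ C) ⊑ (¬D ⊔ A): entailed.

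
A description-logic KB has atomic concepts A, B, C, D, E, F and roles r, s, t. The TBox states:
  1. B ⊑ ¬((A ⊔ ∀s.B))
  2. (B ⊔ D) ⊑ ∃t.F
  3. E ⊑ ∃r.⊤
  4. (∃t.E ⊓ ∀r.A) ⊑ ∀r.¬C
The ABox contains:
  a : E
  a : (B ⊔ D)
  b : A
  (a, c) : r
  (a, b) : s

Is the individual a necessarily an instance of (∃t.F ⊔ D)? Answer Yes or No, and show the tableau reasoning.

Yes

1. a : (∃t.F ⊔ D)?  L(a) = {E, (B ⊔ D)} ∪ {(∀t.¬F ⊓ ¬D)}
   clash {D, ¬D} at a — a ∈ (∃t.F ⊔ D)
2. Hence a : (∃t.F ⊔ D): entailed.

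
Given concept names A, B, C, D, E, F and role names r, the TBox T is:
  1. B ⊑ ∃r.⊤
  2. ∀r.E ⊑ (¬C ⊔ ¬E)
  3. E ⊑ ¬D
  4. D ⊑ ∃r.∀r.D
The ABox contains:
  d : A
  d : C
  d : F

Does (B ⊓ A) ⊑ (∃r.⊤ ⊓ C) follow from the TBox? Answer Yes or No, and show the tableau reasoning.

No

1. (B ⊓ A) ⊑ (∃r.⊤ ⊓ C)  ⇔  ((B ⊓ A) ⊓ (∀r.⊥ ⊔ ¬C)) unsat w.r.t. T
   apply at x₀: B⊑∃r.⊤
   open: L(x₀) ⊇ {A, B, ¬C, ¬D, ¬E, …} (+ ∃-successors)
2. Hence (B ⊓ A) ⊑ (∃r.⊤ ⊓ C): not entailed.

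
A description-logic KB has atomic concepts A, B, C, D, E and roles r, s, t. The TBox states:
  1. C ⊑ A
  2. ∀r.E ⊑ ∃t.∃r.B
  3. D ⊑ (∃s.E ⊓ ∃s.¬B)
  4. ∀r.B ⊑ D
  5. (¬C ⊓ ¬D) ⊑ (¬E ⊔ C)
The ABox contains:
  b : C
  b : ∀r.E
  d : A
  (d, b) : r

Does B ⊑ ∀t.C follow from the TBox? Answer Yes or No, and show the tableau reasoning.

No

1. B ⊑ ∀t.C  ⇔  (B ⊓ ∃t.¬C) unsat w.r.t. T
   open: L(x₀) ⊇ {B, D, ¬C, ∃r.¬E, ∃s.E, …} (+ ∃-successors)
2. Hence B ⊑ ∀t.C: not entailed.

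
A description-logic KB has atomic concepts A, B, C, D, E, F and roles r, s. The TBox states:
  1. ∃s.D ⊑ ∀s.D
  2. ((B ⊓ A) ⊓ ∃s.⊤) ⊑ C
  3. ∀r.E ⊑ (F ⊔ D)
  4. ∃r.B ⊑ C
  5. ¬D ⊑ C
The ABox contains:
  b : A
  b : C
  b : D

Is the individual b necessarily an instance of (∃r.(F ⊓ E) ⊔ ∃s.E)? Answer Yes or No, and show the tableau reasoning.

1. b : (∃r.(F ⊓ E) ⊔ ∃s.E)?  L(b) = {A, C, D} ∪ {(∀r.(¬F ⊔ ¬E) ⊓ ∀s.¬E)}
   open: L(b) ⊇ {A, C, D, ∀r.(¬F ⊔ ¬E), ∀s.¬D, …} (+ ∃-successors) — b ∉ (∃r.(F ⊓ E) ⊔ ∃s.E) possible
2. Hence b : (∃r.(F ⊓ E) ⊔ ∃s.E): not entailed.

No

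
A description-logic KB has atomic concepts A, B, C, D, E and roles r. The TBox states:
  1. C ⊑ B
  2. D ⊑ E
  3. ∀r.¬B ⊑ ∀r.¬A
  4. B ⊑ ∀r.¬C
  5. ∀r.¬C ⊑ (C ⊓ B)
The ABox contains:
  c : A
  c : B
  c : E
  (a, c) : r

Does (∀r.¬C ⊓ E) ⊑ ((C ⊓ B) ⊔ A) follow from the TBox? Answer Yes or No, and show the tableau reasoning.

Yes

1. (∀r.¬C ⊓ E) ⊑ ((C ⊓ B) ⊔ A)  ⇔  ((∀r.¬C ⊓ E) ⊓ ((¬C ⊔ ¬B) ⊓ ¬A)) unsat w.r.t. T
   all branches close; clash {B, ¬B} at x₀
2. Hence (∀r.¬C ⊓ E) ⊑ ((C ⊓ B) ⊔ A): entailed.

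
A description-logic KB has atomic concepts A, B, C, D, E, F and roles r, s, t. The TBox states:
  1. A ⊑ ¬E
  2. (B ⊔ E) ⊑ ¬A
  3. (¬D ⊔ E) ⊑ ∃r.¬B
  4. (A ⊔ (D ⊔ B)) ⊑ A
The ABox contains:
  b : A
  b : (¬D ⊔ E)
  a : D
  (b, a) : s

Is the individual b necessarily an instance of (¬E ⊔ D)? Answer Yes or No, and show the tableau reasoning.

1. b : (¬E ⊔ D)?  L(b) = {A, (¬D ⊔ E)} ∪ {(E ⊓ ¬D)}
   clash {E, ¬E} at b — b ∈ (¬E ⊔ D)
2. Hence b : (¬E ⊔ D): entailed.

Yes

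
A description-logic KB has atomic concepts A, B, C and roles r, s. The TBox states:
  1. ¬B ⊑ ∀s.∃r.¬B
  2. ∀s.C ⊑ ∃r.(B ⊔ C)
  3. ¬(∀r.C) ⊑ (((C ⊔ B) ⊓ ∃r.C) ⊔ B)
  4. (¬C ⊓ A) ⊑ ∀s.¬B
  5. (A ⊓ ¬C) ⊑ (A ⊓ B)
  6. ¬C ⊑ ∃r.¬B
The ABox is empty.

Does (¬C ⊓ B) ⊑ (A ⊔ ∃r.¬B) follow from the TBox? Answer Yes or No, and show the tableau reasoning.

Yes

1. (¬C ⊓ B) ⊑ (A ⊔ ∃r.¬B)  ⇔  ((¬C ⊓ B) ⊓ (¬A ⊓ ∀r.B)) unsat w.r.t. T
   all branches close; clash {A, ¬A} at x₀
2. Hence (¬C ⊓ B) ⊑ (A ⊔ ∃r.¬B): entailed.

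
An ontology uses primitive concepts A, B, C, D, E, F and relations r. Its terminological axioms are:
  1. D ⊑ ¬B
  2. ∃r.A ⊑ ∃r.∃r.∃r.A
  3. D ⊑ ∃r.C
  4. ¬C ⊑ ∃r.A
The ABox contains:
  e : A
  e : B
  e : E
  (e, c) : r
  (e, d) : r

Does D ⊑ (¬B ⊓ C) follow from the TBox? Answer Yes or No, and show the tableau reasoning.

No

1. D ⊑ (¬B ⊓ C)  ⇔  (D ⊓ (B ⊔ ¬C)) unsat w.r.t. T
   apply at x₀: D⊑¬B; D⊑∃r.C
   open: L(x₀) ⊇ {D, ¬B, ¬C, ∃r.A, ∃r.C, …} (+ ∃-successors)
2. Hence D ⊑ (¬B ⊓ C): not entailed.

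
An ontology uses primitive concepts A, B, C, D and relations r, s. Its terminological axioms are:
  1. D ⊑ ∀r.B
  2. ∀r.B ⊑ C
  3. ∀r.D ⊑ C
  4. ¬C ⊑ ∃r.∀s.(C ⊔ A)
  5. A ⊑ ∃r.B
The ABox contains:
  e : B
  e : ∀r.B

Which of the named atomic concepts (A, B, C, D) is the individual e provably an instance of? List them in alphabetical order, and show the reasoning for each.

1. e : A?  L(e) = {B, ∀r.B} ∪ {¬A}
   apply at e: ∀r.B⊑C
   open: L(e) ⊇ {B, C, ¬A, ∀r.B} — e ∉ A possible
2. e : B?  L(e) = {B, ∀r.B} ∪ {¬B}
   clash {B, ¬B} at e — e ∈ B
3. e : C?  L(e) = {B, ∀r.B} ∪ {¬C}
   clash {C, ¬C} at e — e ∈ C
4. e : D?  L(e) = {B, ∀r.B} ∪ {¬D}
   apply at e: ∀r.B⊑C
   open: L(e) ⊇ {B, C, ¬A, ¬D, ∀r.B} — e ∉ D possible
5. Entailed for e: {B, C}

{B, C}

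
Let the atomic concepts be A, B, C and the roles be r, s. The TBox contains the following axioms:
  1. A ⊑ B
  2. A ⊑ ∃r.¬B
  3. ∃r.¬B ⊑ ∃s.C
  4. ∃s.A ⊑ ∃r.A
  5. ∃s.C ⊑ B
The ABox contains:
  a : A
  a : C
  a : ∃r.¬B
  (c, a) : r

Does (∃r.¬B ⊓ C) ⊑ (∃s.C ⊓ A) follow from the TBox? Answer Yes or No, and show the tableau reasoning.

1. (∃r.¬B ⊓ C) ⊑ (∃s.C ⊓ A)  ⇔  ((∃r.¬B ⊓ C) ⊓ (∀s.¬C ⊔ ¬A)) unsat w.r.t. T
   apply at x₀: ∃r.¬B⊑∃s.C
   open: L(x₀) ⊇ {B, C, ¬A, ∀s.¬A, ∃r.¬B, …} (+ ∃-successors)
2. Hence (∃r.¬B ⊓ C) ⊑ (∃s.C ⊓ A): not entailed.

No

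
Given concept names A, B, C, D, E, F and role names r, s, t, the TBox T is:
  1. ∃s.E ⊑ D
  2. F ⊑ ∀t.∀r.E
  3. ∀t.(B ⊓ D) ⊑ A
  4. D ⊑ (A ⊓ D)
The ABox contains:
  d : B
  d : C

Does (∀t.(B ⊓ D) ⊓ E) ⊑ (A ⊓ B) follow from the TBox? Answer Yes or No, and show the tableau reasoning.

No

1. (∀t.(B ⊓ D) ⊓ E) ⊑ (A ⊓ B)  ⇔  ((∀t.(B ⊓ D) ⊓ E) ⊓ (¬A ⊔ ¬B)) unsat w.r.t. T
   apply at x₀: ∀t.(B ⊓ D)⊑A
   open: L(x₀) ⊇ {A, E, ¬B, ¬D, ¬F, …}
2. Hence (∀t.(B ⊓ D) ⊓ E) ⊑ (A ⊓ B): not entailed.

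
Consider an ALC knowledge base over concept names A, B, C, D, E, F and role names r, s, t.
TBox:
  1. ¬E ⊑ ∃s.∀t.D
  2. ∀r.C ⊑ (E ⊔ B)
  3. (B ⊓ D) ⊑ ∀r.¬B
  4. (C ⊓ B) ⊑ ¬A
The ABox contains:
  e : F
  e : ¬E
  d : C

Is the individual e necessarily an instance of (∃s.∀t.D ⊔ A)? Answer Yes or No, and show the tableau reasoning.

Yes

1. e : (∃s.∀t.D ⊔ A)?  L(e) = {F, ¬E} ∪ {(∀s.∃t.¬D ⊓ ¬A)}
   clash {D, ¬D} at an ∃-successor — e ∈ (∃s.∀t.D ⊔ A)
2. Hence e : (∃s.∀t.D ⊔ A): entailed.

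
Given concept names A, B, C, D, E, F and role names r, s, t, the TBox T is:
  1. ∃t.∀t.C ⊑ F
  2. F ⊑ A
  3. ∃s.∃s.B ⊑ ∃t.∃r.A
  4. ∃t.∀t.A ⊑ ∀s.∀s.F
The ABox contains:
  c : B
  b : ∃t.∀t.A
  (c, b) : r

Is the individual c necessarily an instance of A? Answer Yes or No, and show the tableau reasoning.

1. c : A?  L(c) = {B} ∪ {¬A}
   open: L(c) ⊇ {B, ¬A, ¬F, ∀s.∀s.¬B, ∀t.∃t.¬A, …} — c ∉ A possible
2. Hence c : A: not entailed.

No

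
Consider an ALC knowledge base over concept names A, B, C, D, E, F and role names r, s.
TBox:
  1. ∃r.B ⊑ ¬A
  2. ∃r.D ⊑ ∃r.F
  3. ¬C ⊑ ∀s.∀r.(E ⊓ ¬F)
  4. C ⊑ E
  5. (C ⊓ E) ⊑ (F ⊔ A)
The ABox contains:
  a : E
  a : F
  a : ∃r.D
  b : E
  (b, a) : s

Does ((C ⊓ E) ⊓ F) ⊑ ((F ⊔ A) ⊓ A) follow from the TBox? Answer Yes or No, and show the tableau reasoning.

No

1. ((C ⊓ E) ⊓ F) ⊑ ((F ⊔ A) ⊓ A)  ⇔  (((C ⊓ E) ⊓ F) ⊓ ((¬F ⊓ ¬A) ⊔ ¬A)) unsat w.r.t. T
   apply at x₀: (C ⊓ E)⊑(F ⊔ A)
   open: L(x₀) ⊇ {C, E, F, ¬A, ∀r.¬D}
2. Hence ((C ⊓ E) ⊓ F) ⊑ ((F ⊔ A) ⊓ A): not entailed.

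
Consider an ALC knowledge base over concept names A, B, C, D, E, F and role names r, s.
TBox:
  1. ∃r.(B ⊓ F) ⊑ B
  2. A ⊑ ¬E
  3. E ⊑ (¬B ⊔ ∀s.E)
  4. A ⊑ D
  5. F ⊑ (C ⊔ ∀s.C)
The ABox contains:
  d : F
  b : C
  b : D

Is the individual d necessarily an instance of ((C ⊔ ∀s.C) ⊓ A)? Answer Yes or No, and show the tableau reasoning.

No

1. d : ((C ⊔ ∀s.C) ⊓ A)?  L(d) = {F} ∪ {((¬C ⊓ ∃s.¬C) ⊔ ¬A)}
   apply at d: F⊑(C ⊔ ∀s.C)
   open: L(d) ⊇ {C, F, ¬A, ¬E, ∀r.(¬B ⊔ ¬F)} — d ∉ ((C ⊔ ∀s.C) ⊓ A) possible
2. Hence d : ((C ⊔ ∀s.C) ⊓ A): not entailed.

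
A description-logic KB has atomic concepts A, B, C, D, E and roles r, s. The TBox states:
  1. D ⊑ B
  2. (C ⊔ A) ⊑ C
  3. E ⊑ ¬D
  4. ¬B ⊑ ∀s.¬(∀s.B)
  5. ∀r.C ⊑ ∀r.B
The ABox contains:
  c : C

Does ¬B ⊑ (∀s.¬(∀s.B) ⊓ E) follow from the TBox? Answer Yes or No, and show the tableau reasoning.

No

1. ¬B ⊑ (∀s.¬(∀s.B) ⊓ E)  ⇔  (¬B ⊓ (∃s.∀s.B ⊔ ¬E)) unsat w.r.t. T
   apply at x₀: ¬B⊑∀s.¬(∀s.B)
   open: L(x₀) ⊇ {¬A, ¬B, ¬C, ¬D, ¬E, …} (+ ∃-successors)
2. Hence ¬B ⊑ (∀s.¬(∀s.B) ⊓ E): not entailed.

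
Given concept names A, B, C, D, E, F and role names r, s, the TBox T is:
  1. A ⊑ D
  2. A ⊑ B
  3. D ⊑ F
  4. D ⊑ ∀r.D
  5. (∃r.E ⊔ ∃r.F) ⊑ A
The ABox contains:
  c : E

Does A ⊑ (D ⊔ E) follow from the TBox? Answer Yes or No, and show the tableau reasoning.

Yes

1. A ⊑ (D ⊔ E)  ⇔  (A ⊓ (¬D ⊓ ¬E)) unsat w.r.t. T
   all branches close; clash {D, ¬D} at x₀
2. Hence A ⊑ (D ⊔ E): entailed.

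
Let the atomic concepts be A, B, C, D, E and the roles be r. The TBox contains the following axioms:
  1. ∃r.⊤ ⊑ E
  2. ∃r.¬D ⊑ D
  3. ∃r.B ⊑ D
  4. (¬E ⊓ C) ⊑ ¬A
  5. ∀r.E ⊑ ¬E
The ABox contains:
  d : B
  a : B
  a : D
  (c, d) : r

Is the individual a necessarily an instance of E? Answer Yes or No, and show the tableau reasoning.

No

1. a : E?  L(a) = {B, D} ∪ {¬E}
   open: L(a) ⊇ {B, D, ¬C, ¬E, ∀r.⊥} — a ∉ E possible
2. Hence a : E: not entailed.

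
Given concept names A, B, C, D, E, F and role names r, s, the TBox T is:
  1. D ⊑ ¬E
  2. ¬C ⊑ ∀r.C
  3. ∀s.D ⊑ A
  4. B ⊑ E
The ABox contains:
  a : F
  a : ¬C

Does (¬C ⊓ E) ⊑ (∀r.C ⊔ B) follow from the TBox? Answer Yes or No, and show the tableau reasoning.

Yes

1. (¬C ⊓ E) ⊑ (∀r.C ⊔ B)  ⇔  ((¬C ⊓ E) ⊓ (∃r.¬C ⊓ ¬B)) unsat w.r.t. T
   all branches close; clash {E, ¬E} at x₀
2. Hence (¬C ⊓ E) ⊑ (∀r.C ⊔ B): entailed.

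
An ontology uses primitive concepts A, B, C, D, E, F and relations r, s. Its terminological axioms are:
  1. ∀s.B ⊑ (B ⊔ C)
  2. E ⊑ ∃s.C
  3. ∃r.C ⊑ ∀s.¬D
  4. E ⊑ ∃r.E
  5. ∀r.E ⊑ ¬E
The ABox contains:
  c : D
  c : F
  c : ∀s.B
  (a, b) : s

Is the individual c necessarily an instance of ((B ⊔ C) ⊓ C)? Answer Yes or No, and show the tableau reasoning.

No

1. c : ((B ⊔ C) ⊓ C)?  L(c) = {D, F, ∀s.B} ∪ {((¬B ⊓ ¬C) ⊔ ¬C)}
   apply at c: ∀s.B⊑(B ⊔ C)
   open: L(c) ⊇ {B, D, F, ¬C, ¬E, …} — c ∉ ((B ⊔ C) ⊓ C) possible
2. Hence c : ((B ⊔ C) ⊓ C): not entailed.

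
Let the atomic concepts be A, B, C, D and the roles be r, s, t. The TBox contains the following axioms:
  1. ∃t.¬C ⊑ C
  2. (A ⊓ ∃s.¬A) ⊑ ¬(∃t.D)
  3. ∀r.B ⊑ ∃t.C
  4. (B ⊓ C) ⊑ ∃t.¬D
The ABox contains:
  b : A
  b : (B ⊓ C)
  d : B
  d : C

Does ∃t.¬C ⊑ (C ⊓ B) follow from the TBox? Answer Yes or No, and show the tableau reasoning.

No

1. ∃t.¬C ⊑ (C ⊓ B)  ⇔  (∃t.¬C ⊓ (¬C ⊔ ¬B)) unsat w.r.t. T
   apply at x₀: ∃t.¬C⊑C
   open: L(x₀) ⊇ {C, ¬A, ¬B, ∃r.¬B, ∃t.¬C} (+ ∃-successors)
2. Hence ∃t.¬C ⊑ (C ⊓ B): not entailed.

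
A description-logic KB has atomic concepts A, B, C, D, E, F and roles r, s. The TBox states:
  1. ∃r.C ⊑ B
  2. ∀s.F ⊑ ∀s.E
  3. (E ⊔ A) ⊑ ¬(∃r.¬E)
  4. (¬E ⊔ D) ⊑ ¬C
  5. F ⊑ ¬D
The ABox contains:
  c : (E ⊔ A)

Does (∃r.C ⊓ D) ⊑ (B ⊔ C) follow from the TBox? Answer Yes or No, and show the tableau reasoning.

1. (∃r.C ⊓ D) ⊑ (B ⊔ C)  ⇔  ((∃r.C ⊓ D) ⊓ (¬B ⊓ ¬C)) unsat w.r.t. T
   all branches close; clash {D, ¬D} at x₀
2. Hence (∃r.C ⊓ D) ⊑ (B ⊔ C): entailed.

Yes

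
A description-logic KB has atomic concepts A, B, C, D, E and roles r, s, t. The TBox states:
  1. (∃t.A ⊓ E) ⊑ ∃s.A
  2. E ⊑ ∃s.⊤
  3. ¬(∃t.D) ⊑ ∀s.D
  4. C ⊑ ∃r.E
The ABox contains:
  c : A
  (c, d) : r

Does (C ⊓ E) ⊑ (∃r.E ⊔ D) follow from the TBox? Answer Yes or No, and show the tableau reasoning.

1. (C ⊓ E) ⊑ (∃r.E ⊔ D)  ⇔  ((C ⊓ E) ⊓ (∀r.¬E ⊓ ¬D)) unsat w.r.t. T
   all branches close; clash {E, ¬E} at an ∃-successor
2. Hence (C ⊓ E) ⊑ (∃r.E ⊔ D): entailed.

Yes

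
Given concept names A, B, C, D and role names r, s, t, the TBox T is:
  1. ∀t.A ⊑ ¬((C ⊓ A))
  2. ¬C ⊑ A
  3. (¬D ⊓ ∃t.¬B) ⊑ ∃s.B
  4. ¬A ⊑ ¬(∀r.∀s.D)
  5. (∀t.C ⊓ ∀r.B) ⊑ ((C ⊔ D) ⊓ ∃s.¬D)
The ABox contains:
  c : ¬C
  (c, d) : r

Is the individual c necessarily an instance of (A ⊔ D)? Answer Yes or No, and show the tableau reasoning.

Yes

1. c : (A ⊔ D)?  L(c) = {¬C} ∪ {(¬A ⊓ ¬D)}
   clash {A, ¬A} at c — c ∈ (A ⊔ D)
2. Hence c : (A ⊔ D): entailed.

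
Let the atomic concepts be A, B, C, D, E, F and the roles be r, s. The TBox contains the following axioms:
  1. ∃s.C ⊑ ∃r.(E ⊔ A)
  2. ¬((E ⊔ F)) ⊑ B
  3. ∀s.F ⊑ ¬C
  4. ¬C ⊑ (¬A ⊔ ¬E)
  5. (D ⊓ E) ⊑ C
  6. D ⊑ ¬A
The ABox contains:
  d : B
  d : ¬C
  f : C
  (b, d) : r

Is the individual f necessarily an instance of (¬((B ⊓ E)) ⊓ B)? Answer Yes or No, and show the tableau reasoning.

No

1. f : (¬((B ⊓ E)) ⊓ B)?  L(f) = {C} ∪ {((B ⊓ E) ⊔ ¬B)}
   open: L(f) ⊇ {B, C, E, ¬D, ∀s.¬C, …} (+ ∃-successors) — f ∉ (¬((B ⊓ E)) ⊓ B) possible
2. Hence f : (¬((B ⊓ E)) ⊓ B): not entailed.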